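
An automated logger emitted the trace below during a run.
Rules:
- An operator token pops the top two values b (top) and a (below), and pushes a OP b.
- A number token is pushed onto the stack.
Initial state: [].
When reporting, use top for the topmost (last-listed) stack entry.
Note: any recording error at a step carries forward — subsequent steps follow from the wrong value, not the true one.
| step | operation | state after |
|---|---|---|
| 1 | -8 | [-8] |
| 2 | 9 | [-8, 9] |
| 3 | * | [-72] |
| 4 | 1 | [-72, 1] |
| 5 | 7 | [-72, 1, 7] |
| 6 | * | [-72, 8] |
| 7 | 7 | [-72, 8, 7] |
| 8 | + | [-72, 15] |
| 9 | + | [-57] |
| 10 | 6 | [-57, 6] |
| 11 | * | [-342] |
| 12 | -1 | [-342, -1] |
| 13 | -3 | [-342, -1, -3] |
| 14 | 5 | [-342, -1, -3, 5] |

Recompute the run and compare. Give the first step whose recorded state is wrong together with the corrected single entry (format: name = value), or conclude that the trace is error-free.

step 6, top = 7

step 1: push -8: top = -8 -> same as recorded
step 2: push 9: top = 9 -> verified
step 3: -8 * 9 = -72 -> in agreement
step 4: push 1: top = 1 -> same as recorded
step 5: push 7: top = 7 -> consistent with the trace
step 6: 1 * 7 = 7 -> this is not what the trace shows
So the first discrepancy is step 6, where the right value is top = 7.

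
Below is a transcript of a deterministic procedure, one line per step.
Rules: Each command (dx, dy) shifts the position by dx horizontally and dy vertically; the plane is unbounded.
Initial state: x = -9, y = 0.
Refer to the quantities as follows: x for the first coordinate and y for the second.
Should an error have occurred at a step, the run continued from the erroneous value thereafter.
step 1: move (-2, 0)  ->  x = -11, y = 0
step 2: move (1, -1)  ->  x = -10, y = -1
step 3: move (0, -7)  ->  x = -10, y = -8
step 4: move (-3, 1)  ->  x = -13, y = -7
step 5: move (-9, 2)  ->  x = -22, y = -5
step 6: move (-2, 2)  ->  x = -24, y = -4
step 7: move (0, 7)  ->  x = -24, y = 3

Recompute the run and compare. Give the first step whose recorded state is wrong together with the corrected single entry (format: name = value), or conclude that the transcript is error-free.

step 6, y = -3

Recomputing the run from the initial state:
step 1: x = -11, y = 0
step 2: x = -10, y = -1
step 3: x = -10, y = -8
step 4: x = -13, y = -7
step 5: x = -22, y = -5
step 6: x = -24, y = -3
step 7: x = -24, y = 4
The first disagreement with the transcript is at step 6, where the value should be y = -3.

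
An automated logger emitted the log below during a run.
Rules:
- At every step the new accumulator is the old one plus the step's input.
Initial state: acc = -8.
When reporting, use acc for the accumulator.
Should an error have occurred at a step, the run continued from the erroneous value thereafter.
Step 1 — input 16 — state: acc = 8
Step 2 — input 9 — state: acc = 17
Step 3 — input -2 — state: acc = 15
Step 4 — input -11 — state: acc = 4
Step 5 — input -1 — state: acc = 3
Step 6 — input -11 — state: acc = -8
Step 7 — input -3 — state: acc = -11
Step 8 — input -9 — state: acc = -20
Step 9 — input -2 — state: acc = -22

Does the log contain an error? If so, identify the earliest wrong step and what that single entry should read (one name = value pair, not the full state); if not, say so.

Step 1: acc = -8 + 16 = 8 — agrees with the log.
Step 2: acc = 8 + 9 = 17 — checks out.
Step 3: acc = 17 + -2 = 15 — verified.
Step 4: acc = 15 + -11 = 4 — same as recorded.
Step 5: acc = 4 + -1 = 3 — checks out.
Step 6: acc = 3 + -11 = -8 — agrees with the log.
Step 7: acc = -8 + -3 = -11 — matches.
Step 8: acc = -11 + -9 = -20 — verified.
Step 9: acc = -20 + -2 = -22 — exactly as logged.
No step deviates from the rules.

no error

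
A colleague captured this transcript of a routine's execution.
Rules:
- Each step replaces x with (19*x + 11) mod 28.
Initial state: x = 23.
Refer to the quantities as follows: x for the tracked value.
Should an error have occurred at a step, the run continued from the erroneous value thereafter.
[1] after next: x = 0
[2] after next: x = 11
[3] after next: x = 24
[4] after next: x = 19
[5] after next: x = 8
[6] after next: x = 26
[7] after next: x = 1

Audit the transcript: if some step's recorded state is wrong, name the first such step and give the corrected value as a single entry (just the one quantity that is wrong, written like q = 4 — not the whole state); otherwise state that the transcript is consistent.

Step 1: x = (19*23 + 11) mod 28 = 0 — in agreement.
Step 2: x = (19*0 + 11) mod 28 = 11 — same as recorded.
Step 3: x = (19*11 + 11) mod 28 = 24 — agrees with the transcript.
Step 4: x = (19*24 + 11) mod 28 = 19 — checks out.
Step 5: x = (19*19 + 11) mod 28 = 8 — no discrepancy.
Step 6: x = (19*8 + 11) mod 28 = 23 — not what was recorded.
The audit stops at step 6: the recorded entry is wrong and should be x = 23.

step 6, x = 23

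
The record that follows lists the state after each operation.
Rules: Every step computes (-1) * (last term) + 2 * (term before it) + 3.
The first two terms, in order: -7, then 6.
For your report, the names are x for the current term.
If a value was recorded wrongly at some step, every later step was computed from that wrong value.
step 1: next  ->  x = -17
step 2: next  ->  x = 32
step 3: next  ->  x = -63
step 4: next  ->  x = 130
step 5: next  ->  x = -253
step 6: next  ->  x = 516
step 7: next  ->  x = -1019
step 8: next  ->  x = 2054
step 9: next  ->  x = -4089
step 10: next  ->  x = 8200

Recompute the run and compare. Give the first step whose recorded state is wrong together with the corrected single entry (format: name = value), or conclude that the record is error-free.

no error

Step 1: x = -1*(6) + (2)*(-7) + (3) = -17 — exactly as logged.
Step 2: x = -1*(-17) + (2)*(6) + (3) = 32 — exactly as logged.
Step 3: x = -1*(32) + (2)*(-17) + (3) = -63 — consistent with the record.
Step 4: x = -1*(-63) + (2)*(32) + (3) = 130 — checks out.
Step 5: x = -1*(130) + (2)*(-63) + (3) = -253 — in agreement.
Step 6: x = -1*(-253) + (2)*(130) + (3) = 516 — agrees with the record.
Step 7: x = -1*(516) + (2)*(-253) + (3) = -1019 — in agreement.
Step 8: x = -1*(-1019) + (2)*(516) + (3) = 2054 — in agreement.
Step 9: x = -1*(2054) + (2)*(-1019) + (3) = -4089 — no discrepancy.
Step 10: x = -1*(-4089) + (2)*(2054) + (3) = 8200 — no discrepancy.
All entries verified; no error found.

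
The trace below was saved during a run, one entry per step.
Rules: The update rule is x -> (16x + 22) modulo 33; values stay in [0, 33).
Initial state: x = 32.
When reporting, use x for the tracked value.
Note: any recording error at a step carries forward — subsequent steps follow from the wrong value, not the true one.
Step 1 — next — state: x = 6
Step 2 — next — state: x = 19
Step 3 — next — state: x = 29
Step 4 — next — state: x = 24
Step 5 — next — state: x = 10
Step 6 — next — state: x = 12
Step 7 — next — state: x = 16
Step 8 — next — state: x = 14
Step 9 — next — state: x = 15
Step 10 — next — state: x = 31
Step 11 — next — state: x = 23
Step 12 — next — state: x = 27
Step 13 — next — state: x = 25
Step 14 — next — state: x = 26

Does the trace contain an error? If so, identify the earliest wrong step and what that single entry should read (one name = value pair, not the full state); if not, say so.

Step 1: x = (16*32 + 22) mod 33 = 6 — checks out.
Step 2: x = (16*6 + 22) mod 33 = 19 — matches.
Step 3: x = (16*19 + 22) mod 33 = 29 — same as recorded.
Step 4: x = (16*29 + 22) mod 33 = 24 — agrees with the trace.
Step 5: x = (16*24 + 22) mod 33 = 10 — agrees with the trace.
Step 6: x = (16*10 + 22) mod 33 = 17 — the recorded entry deviates here.
First deviation found at step 6; the corrected entry is x = 17.

step 6, x = 17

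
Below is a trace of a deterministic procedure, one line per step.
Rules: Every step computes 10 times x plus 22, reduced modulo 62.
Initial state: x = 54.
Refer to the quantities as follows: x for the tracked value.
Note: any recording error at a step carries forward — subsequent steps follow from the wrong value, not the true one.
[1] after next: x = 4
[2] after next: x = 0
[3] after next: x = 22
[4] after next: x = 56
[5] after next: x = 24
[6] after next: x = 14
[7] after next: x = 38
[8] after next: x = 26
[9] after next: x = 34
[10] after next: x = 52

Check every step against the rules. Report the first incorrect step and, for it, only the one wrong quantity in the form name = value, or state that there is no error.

step 8, x = 30

step 1: x = (10*54 + 22) mod 62 = 4 -> in agreement
step 2: x = (10*4 + 22) mod 62 = 0 -> exactly as logged
step 3: x = (10*0 + 22) mod 62 = 22 -> in agreement
step 4: x = (10*22 + 22) mod 62 = 56 -> verified
step 5: x = (10*56 + 22) mod 62 = 24 -> exactly as logged
step 6: x = (10*24 + 22) mod 62 = 14 -> consistent with the trace
step 7: x = (10*14 + 22) mod 62 = 38 -> agrees with the trace
step 8: x = (10*38 + 22) mod 62 = 30 -> the entry is off here
The earliest wrong entry is at step 8: it should read x = 30.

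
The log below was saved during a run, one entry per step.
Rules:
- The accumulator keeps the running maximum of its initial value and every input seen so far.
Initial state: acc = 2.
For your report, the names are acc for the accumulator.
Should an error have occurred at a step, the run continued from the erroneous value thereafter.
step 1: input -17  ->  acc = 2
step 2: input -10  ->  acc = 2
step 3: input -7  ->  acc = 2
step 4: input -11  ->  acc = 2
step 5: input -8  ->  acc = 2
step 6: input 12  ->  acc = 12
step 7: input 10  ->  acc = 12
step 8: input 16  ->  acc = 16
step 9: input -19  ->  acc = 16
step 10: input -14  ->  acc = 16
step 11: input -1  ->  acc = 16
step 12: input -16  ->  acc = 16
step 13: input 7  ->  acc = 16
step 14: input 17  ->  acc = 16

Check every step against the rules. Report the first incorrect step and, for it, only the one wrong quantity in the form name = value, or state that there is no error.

step 14, acc = 17

1. acc = max(2, -17) = 2 (consistent with the log)
2. acc = max(2, -10) = 2 (same as recorded)
3. acc = max(2, -7) = 2 (confirmed correct)
4. acc = max(2, -11) = 2 (matches)
5. acc = max(2, -8) = 2 (exactly as logged)
6. acc = max(2, 12) = 12 (no discrepancy)
7. acc = max(12, 10) = 12 (matches)
8. acc = max(12, 16) = 16 (consistent with the log)
9. acc = max(16, -19) = 16 (no discrepancy)
10. acc = max(16, -14) = 16 (agrees with the log)
11. acc = max(16, -1) = 16 (in agreement)
12. acc = max(16, -16) = 16 (matches)
13. acc = max(16, 7) = 16 (exactly as logged)
14. acc = max(16, 17) = 17 (the log disagrees here)
First deviation found at step 14; the corrected entry is acc = 17.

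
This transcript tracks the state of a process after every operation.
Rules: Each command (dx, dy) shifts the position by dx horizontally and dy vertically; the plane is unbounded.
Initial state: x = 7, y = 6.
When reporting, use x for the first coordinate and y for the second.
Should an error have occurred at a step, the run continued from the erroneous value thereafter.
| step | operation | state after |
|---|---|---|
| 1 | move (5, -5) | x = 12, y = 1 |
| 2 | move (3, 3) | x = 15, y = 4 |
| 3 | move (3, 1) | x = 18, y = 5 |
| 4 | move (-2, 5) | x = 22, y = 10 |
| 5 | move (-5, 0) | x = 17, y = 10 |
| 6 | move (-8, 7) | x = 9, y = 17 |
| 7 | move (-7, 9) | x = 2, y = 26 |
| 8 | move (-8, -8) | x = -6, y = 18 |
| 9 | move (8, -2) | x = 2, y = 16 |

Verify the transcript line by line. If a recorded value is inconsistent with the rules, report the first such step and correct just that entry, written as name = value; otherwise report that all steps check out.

step 1: x = 7 + (5) = 12, y = 6 + (-5) = 1 -> checks out
step 2: x = 12 + (3) = 15, y = 1 + (3) = 4 -> in agreement
step 3: x = 15 + (3) = 18, y = 4 + (1) = 5 -> checks out
step 4: x = 18 + (-2) = 16, y = 5 + (5) = 10 -> not what was recorded
First deviation found at step 4; the corrected entry is x = 16.

step 4, x = 16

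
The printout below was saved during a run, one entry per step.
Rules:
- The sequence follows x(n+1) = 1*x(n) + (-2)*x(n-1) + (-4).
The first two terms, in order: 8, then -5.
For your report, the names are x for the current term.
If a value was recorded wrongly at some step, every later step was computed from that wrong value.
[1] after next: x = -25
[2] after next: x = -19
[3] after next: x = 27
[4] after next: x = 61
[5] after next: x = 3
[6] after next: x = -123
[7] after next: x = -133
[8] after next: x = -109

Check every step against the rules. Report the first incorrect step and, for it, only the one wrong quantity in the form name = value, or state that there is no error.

step 8, x = 109

Recomputing the run from the initial state:
step 1: x = -25
step 2: x = -19
step 3: x = 27
step 4: x = 61
step 5: x = 3
step 6: x = -123
step 7: x = -133
step 8: x = 109
The first disagreement with the printout is at step 8, where the value should be x = 109.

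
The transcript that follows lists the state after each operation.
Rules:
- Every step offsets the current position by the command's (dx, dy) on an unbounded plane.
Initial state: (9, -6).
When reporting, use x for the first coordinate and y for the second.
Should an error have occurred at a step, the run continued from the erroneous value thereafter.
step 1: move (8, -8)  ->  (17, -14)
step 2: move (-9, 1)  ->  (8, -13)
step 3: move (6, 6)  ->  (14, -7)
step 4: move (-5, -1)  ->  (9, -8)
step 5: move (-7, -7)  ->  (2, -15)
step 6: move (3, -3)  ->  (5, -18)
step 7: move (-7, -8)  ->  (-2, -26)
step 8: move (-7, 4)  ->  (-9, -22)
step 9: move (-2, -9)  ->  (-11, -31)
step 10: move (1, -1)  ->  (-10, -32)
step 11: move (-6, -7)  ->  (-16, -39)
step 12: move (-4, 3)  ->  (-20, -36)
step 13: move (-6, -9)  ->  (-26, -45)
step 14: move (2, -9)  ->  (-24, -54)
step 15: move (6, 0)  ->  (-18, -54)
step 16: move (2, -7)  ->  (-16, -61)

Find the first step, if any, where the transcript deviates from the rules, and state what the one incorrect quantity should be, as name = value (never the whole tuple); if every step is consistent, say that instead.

step 1: x = 9 + (8) = 17, y = -6 + (-8) = -14 -> in agreement
step 2: x = 17 + (-9) = 8, y = -14 + (1) = -13 -> no discrepancy
step 3: x = 8 + (6) = 14, y = -13 + (6) = -7 -> exactly as logged
step 4: x = 14 + (-5) = 9, y = -7 + (-1) = -8 -> confirmed correct
step 5: x = 9 + (-7) = 2, y = -8 + (-7) = -15 -> consistent with the transcript
step 6: x = 2 + (3) = 5, y = -15 + (-3) = -18 -> agrees with the transcript
step 7: x = 5 + (-7) = -2, y = -18 + (-8) = -26 -> no discrepancy
step 8: x = -2 + (-7) = -9, y = -26 + (4) = -22 -> consistent with the transcript
step 9: x = -9 + (-2) = -11, y = -22 + (-9) = -31 -> verified
step 10: x = -11 + (1) = -10, y = -31 + (-1) = -32 -> exactly as logged
step 11: x = -10 + (-6) = -16, y = -32 + (-7) = -39 -> in agreement
step 12: x = -16 + (-4) = -20, y = -39 + (3) = -36 -> verified
step 13: x = -20 + (-6) = -26, y = -36 + (-9) = -45 -> same as recorded
step 14: x = -26 + (2) = -24, y = -45 + (-9) = -54 -> in agreement
step 15: x = -24 + (6) = -18, y = -54 + (0) = -54 -> verified
step 16: x = -18 + (2) = -16, y = -54 + (-7) = -61 -> checks out
All steps check out; nothing to correct.

no error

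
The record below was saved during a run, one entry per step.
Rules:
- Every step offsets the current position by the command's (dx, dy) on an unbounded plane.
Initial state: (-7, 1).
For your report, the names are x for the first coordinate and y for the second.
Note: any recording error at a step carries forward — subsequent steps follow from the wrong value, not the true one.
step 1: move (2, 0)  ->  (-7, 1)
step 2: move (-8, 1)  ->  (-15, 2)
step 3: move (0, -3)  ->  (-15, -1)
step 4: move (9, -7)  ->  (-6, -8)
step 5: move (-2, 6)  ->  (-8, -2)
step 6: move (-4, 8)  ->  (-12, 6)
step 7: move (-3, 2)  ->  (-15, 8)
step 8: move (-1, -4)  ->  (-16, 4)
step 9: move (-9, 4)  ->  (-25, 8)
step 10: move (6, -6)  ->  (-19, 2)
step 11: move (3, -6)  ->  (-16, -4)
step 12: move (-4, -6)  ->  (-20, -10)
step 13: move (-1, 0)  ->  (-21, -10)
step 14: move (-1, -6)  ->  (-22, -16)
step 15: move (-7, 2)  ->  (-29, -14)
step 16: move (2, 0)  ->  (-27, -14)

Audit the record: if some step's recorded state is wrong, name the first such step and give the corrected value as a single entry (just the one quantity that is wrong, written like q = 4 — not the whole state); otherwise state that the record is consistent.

Recomputing the run from the initial state:
step 1: x = -5, y = 1
step 2: x = -13, y = 2
step 3: x = -13, y = -1
step 4: x = -4, y = -8
step 5: x = -6, y = -2
step 6: x = -10, y = 6
step 7: x = -13, y = 8
step 8: x = -14, y = 4
step 9: x = -23, y = 8
step 10: x = -17, y = 2
step 11: x = -14, y = -4
step 12: x = -18, y = -10
step 13: x = -19, y = -10
step 14: x = -20, y = -16
step 15: x = -27, y = -14
step 16: x = -25, y = -14
The first disagreement with the record is at step 1, where the value should be x = -5.

step 1, x = -5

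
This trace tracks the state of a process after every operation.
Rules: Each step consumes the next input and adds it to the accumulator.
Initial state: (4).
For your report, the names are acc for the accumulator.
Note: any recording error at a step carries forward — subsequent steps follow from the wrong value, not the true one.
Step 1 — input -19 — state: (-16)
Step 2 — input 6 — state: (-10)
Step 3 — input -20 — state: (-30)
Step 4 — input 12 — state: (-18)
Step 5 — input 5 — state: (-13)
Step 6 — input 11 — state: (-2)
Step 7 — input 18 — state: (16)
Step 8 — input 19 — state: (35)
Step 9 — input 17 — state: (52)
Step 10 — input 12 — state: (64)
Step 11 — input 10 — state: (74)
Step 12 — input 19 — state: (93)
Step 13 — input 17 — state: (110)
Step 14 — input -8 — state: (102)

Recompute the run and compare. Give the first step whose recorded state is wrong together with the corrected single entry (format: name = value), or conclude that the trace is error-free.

Recomputing the run from the initial state:
step 1: acc = -15
step 2: acc = -9
step 3: acc = -29
step 4: acc = -17
step 5: acc = -12
step 6: acc = -1
step 7: acc = 17
step 8: acc = 36
step 9: acc = 53
step 10: acc = 65
step 11: acc = 75
step 12: acc = 94
step 13: acc = 111
step 14: acc = 103
The first disagreement with the trace is at step 1, where the value should be acc = -15.

step 1, acc = -15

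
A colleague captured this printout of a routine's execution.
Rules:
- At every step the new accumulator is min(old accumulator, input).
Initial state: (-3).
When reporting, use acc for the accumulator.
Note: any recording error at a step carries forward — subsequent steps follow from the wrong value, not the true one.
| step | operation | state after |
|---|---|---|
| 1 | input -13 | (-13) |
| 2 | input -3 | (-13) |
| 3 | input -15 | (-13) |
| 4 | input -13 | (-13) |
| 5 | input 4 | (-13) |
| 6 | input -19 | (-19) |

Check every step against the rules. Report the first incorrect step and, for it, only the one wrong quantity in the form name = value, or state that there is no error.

Recomputing the run from the initial state:
step 1: acc = -13
step 2: acc = -13
step 3: acc = -15
step 4: acc = -15
step 5: acc = -15
step 6: acc = -19
The first disagreement with the printout is at step 3, where the value should be acc = -15.

step 3, acc = -15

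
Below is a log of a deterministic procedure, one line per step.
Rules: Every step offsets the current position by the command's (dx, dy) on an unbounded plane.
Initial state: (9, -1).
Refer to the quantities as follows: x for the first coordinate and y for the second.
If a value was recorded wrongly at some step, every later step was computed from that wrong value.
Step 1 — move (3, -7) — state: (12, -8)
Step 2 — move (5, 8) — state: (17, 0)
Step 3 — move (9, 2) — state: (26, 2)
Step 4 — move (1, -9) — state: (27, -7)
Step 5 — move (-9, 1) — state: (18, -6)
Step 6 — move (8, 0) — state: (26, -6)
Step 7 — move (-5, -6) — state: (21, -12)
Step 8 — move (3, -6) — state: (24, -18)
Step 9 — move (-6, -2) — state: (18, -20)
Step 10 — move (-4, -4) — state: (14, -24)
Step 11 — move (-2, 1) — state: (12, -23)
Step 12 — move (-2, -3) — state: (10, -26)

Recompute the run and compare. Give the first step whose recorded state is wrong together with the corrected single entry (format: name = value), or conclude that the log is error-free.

no error

Step 1: x = 9 + (3) = 12, y = -1 + (-7) = -8 — consistent with the log.
Step 2: x = 12 + (5) = 17, y = -8 + (8) = 0 — agrees with the log.
Step 3: x = 17 + (9) = 26, y = 0 + (2) = 2 — matches.
Step 4: x = 26 + (1) = 27, y = 2 + (-9) = -7 — in agreement.
Step 5: x = 27 + (-9) = 18, y = -7 + (1) = -6 — exactly as logged.
Step 6: x = 18 + (8) = 26, y = -6 + (0) = -6 — exactly as logged.
Step 7: x = 26 + (-5) = 21, y = -6 + (-6) = -12 — verified.
Step 8: x = 21 + (3) = 24, y = -12 + (-6) = -18 — in agreement.
Step 9: x = 24 + (-6) = 18, y = -18 + (-2) = -20 — consistent with the log.
Step 10: x = 18 + (-4) = 14, y = -20 + (-4) = -24 — consistent with the log.
Step 11: x = 14 + (-2) = 12, y = -24 + (1) = -23 — confirmed correct.
Step 12: x = 12 + (-2) = 10, y = -23 + (-3) = -26 — confirmed correct.
All entries verified; no error found.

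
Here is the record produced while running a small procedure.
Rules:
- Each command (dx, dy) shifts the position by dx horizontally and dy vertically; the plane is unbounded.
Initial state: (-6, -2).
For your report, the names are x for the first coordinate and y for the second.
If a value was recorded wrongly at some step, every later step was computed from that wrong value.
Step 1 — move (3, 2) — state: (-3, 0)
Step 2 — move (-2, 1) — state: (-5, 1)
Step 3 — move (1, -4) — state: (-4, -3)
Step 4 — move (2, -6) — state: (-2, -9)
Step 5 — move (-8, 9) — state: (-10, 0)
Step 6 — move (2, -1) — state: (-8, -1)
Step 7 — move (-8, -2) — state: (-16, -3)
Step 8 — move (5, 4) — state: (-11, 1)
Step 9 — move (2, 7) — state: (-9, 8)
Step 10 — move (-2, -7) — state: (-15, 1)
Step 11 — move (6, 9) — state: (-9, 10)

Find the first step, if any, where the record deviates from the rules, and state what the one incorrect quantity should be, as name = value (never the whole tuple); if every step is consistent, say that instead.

Recomputing the run from the initial state:
step 1: x = -3, y = 0
step 2: x = -5, y = 1
step 3: x = -4, y = -3
step 4: x = -2, y = -9
step 5: x = -10, y = 0
step 6: x = -8, y = -1
step 7: x = -16, y = -3
step 8: x = -11, y = 1
step 9: x = -9, y = 8
step 10: x = -11, y = 1
step 11: x = -5, y = 10
The first disagreement with the record is at step 10, where the value should be x = -11.

step 10, x = -11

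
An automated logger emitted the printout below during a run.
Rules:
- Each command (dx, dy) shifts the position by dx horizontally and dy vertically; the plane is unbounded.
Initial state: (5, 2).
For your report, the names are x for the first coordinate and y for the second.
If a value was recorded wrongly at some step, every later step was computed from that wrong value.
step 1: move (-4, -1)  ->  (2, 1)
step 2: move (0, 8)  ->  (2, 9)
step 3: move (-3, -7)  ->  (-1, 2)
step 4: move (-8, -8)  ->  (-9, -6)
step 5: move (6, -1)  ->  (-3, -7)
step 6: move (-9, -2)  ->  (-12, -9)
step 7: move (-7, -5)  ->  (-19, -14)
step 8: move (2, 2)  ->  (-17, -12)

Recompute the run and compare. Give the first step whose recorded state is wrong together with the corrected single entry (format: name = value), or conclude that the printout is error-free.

step 1, x = 1

Recomputing the run from the initial state:
step 1: x = 1, y = 1
step 2: x = 1, y = 9
step 3: x = -2, y = 2
step 4: x = -10, y = -6
step 5: x = -4, y = -7
step 6: x = -13, y = -9
step 7: x = -20, y = -14
step 8: x = -18, y = -12
The first disagreement with the printout is at step 1, where the value should be x = 1.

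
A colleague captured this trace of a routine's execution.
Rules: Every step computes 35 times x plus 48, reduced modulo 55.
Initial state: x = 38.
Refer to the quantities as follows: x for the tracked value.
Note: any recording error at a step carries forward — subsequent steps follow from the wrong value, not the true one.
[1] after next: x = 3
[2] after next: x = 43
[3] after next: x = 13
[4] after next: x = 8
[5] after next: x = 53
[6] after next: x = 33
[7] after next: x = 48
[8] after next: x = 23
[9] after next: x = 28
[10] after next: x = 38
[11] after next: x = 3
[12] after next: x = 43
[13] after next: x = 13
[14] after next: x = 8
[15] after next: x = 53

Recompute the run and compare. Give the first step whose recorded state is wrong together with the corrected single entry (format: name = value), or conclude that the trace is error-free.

no error

Recomputing the run from the initial state:
step 1: x = 3
step 2: x = 43
step 3: x = 13
step 4: x = 8
step 5: x = 53
step 6: x = 33
step 7: x = 48
step 8: x = 23
step 9: x = 28
step 10: x = 38
step 11: x = 3
step 12: x = 43
step 13: x = 13
step 14: x = 8
step 15: x = 53
This matches the trace at every step.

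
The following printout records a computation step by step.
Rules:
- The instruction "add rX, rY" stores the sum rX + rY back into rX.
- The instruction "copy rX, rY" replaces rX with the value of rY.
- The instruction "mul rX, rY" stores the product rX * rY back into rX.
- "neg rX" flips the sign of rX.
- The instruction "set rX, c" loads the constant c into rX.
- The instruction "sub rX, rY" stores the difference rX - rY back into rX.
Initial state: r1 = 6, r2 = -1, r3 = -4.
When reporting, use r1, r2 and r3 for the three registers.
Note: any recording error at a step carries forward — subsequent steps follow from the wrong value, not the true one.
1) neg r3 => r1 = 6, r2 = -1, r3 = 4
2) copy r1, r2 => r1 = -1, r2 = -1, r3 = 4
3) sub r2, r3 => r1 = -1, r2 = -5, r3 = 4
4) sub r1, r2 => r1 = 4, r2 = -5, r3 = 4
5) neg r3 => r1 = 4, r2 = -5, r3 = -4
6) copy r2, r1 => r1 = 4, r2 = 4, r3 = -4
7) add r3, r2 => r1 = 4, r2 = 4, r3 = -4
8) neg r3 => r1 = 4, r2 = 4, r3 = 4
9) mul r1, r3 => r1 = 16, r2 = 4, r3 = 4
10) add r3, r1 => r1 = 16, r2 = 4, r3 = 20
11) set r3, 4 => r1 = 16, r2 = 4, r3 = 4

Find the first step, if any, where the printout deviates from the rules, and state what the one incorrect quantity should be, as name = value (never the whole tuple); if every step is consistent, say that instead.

step 7, r3 = 0

Recomputing the run from the initial state:
step 1: r1 = 6, r2 = -1, r3 = 4
step 2: r1 = -1, r2 = -1, r3 = 4
step 3: r1 = -1, r2 = -5, r3 = 4
step 4: r1 = 4, r2 = -5, r3 = 4
step 5: r1 = 4, r2 = -5, r3 = -4
step 6: r1 = 4, r2 = 4, r3 = -4
step 7: r1 = 4, r2 = 4, r3 = 0
step 8: r1 = 4, r2 = 4, r3 = 0
step 9: r1 = 0, r2 = 4, r3 = 0
step 10: r1 = 0, r2 = 4, r3 = 0
step 11: r1 = 0, r2 = 4, r3 = 4
The first disagreement with the printout is at step 7, where the value should be r3 = 0.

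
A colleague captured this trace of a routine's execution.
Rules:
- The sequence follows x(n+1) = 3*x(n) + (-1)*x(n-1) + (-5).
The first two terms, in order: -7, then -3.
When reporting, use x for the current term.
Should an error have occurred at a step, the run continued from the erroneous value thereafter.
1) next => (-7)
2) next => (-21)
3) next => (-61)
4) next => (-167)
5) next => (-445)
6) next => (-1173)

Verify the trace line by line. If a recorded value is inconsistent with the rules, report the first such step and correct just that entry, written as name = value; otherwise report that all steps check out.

step 2, x = -23

Step 1: x = 3*(-3) + (-1)*(-7) + (-5) = -7 — exactly as logged.
Step 2: x = 3*(-7) + (-1)*(-3) + (-5) = -23 — the recorded entry deviates here.
The earliest wrong entry is at step 2: it should read x = -23.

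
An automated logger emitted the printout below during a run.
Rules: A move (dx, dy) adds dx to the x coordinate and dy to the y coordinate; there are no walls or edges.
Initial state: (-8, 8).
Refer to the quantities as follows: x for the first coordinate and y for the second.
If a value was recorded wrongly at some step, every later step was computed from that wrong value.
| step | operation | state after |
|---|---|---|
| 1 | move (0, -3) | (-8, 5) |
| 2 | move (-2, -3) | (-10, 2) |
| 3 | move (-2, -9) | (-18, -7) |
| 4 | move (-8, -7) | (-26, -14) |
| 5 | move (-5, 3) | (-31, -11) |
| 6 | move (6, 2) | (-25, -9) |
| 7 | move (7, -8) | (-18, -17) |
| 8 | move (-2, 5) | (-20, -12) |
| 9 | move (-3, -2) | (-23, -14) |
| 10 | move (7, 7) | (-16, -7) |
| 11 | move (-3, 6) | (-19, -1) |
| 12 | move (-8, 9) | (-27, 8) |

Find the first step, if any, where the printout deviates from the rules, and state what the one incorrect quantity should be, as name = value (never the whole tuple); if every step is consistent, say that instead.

step 1: x = -8 + (0) = -8, y = 8 + (-3) = 5 -> matches
step 2: x = -8 + (-2) = -10, y = 5 + (-3) = 2 -> matches
step 3: x = -10 + (-2) = -12, y = 2 + (-9) = -7 -> a discrepancy with the printout
So the first discrepancy is step 3, where the right value is x = -12.

step 3, x = -12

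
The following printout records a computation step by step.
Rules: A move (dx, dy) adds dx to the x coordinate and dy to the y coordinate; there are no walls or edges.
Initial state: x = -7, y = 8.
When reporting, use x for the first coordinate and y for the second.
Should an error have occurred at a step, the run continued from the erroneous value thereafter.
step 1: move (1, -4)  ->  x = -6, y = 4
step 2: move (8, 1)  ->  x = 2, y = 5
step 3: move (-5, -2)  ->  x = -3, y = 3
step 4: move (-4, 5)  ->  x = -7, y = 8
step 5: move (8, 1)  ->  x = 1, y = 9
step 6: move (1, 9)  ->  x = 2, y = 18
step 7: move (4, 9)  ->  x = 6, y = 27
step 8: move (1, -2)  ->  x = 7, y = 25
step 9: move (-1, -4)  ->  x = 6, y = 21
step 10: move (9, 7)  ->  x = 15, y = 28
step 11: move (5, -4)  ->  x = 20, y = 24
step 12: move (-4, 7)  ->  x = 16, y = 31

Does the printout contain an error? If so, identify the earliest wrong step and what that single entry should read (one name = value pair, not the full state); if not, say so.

no error

Step 1: x = -7 + (1) = -6, y = 8 + (-4) = 4 — confirmed correct.
Step 2: x = -6 + (8) = 2, y = 4 + (1) = 5 — in agreement.
Step 3: x = 2 + (-5) = -3, y = 5 + (-2) = 3 — no discrepancy.
Step 4: x = -3 + (-4) = -7, y = 3 + (5) = 8 — agrees with the printout.
Step 5: x = -7 + (8) = 1, y = 8 + (1) = 9 — matches.
Step 6: x = 1 + (1) = 2, y = 9 + (9) = 18 — verified.
Step 7: x = 2 + (4) = 6, y = 18 + (9) = 27 — same as recorded.
Step 8: x = 6 + (1) = 7, y = 27 + (-2) = 25 — matches.
Step 9: x = 7 + (-1) = 6, y = 25 + (-4) = 21 — agrees with the printout.
Step 10: x = 6 + (9) = 15, y = 21 + (7) = 28 — agrees with the printout.
Step 11: x = 15 + (5) = 20, y = 28 + (-4) = 24 — agrees with the printout.
Step 12: x = 20 + (-4) = 16, y = 24 + (7) = 31 — checks out.
All steps check out; nothing to correct.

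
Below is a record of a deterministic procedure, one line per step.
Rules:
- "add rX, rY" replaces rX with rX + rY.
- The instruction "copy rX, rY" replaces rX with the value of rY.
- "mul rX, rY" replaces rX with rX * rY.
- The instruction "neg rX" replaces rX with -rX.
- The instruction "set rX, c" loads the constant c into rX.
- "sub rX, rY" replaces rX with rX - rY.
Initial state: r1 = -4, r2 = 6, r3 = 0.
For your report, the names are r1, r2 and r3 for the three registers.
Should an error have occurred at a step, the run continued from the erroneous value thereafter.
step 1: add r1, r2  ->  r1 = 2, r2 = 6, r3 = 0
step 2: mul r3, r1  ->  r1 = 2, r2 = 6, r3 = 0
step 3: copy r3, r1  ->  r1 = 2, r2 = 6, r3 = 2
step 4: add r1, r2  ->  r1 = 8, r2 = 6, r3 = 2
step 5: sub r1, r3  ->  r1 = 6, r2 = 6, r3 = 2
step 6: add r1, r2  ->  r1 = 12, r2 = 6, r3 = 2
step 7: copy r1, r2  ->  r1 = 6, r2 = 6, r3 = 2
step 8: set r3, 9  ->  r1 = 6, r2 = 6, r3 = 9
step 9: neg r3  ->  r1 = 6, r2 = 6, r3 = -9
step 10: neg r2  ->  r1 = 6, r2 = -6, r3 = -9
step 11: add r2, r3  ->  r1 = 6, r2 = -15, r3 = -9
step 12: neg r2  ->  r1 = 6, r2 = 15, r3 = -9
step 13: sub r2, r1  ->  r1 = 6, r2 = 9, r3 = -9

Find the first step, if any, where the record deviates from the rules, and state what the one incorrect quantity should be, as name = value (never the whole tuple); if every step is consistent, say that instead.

no error

step 1: r1 = -4 + 6 = 2 -> consistent with the record
step 2: r3 = 0 * 2 = 0 -> matches
step 3: r3 = 2 -> in agreement
step 4: r1 = 2 + 6 = 8 -> matches
step 5: r1 = 8 - 2 = 6 -> checks out
step 6: r1 = 6 + 6 = 12 -> verified
step 7: r1 = 6 -> verified
step 8: r3 = 9 -> same as recorded
step 9: r3 = -(9) = -9 -> same as recorded
step 10: r2 = -(6) = -6 -> same as recorded
step 11: r2 = -6 + -9 = -15 -> exactly as logged
step 12: r2 = -(-15) = 15 -> exactly as logged
step 13: r2 = 15 - 6 = 9 -> matches
The whole run recomputes cleanly — no discrepancies.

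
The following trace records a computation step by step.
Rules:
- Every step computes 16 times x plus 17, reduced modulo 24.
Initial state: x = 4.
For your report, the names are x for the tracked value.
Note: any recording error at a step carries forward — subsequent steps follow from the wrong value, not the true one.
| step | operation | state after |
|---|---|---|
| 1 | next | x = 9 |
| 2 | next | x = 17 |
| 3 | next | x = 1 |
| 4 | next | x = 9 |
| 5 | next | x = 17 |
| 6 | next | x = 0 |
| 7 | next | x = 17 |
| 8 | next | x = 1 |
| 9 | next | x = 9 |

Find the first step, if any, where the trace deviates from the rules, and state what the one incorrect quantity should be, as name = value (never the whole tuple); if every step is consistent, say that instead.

step 6, x = 1

Recomputing the run from the initial state:
step 1: x = 9
step 2: x = 17
step 3: x = 1
step 4: x = 9
step 5: x = 17
step 6: x = 1
step 7: x = 9
step 8: x = 17
step 9: x = 1
The first disagreement with the trace is at step 6, where the value should be x = 1.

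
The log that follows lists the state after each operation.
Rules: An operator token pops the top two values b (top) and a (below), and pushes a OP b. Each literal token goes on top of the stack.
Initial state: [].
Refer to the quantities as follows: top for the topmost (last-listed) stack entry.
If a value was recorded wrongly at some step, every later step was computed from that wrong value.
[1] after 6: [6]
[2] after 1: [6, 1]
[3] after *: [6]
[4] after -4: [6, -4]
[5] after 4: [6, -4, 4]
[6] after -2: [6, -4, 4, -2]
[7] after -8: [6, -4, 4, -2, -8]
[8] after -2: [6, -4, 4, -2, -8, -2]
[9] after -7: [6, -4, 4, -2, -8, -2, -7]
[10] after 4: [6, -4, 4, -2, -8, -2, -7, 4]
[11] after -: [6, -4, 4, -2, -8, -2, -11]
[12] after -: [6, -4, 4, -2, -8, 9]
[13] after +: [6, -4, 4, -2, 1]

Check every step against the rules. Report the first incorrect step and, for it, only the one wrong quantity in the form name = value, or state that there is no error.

1. push 6: top = 6 (exactly as logged)
2. push 1: top = 1 (verified)
3. 6 * 1 = 6 (exactly as logged)
4. push -4: top = -4 (consistent with the log)
5. push 4: top = 4 (checks out)
6. push -2: top = -2 (exactly as logged)
7. push -8: top = -8 (consistent with the log)
8. push -2: top = -2 (consistent with the log)
9. push -7: top = -7 (checks out)
10. push 4: top = 4 (no discrepancy)
11. -7 - 4 = -11 (same as recorded)
12. -2 - -11 = 9 (in agreement)
13. -8 + 9 = 1 (no discrepancy)
No step deviates from the rules.

no error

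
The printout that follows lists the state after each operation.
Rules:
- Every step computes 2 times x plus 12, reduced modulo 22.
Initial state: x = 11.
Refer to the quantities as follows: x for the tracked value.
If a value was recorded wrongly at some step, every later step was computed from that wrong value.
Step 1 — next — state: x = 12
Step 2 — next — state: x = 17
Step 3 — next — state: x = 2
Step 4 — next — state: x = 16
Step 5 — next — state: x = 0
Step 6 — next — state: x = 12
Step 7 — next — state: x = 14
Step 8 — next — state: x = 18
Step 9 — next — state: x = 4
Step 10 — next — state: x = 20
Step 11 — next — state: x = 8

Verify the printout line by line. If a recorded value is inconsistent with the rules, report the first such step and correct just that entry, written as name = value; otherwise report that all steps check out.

1. x = (2*11 + 12) mod 22 = 12 (checks out)
2. x = (2*12 + 12) mod 22 = 14 (first mismatch against the printout)
The earliest wrong entry is at step 2: it should read x = 14.

step 2, x = 14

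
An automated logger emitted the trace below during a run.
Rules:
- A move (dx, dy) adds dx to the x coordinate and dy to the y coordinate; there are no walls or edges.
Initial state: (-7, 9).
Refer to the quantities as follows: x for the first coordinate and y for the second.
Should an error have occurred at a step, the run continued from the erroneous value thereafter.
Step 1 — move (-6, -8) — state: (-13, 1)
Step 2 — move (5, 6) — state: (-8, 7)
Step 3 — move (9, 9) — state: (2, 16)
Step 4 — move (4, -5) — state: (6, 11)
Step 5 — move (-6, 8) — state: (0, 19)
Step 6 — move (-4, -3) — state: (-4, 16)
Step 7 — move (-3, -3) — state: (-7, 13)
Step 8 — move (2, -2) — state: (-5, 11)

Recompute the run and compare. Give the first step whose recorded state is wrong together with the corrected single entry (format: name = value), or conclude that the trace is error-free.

step 3, x = 1

step 1: x = -7 + (-6) = -13, y = 9 + (-8) = 1 -> consistent with the trace
step 2: x = -13 + (5) = -8, y = 1 + (6) = 7 -> same as recorded
step 3: x = -8 + (9) = 1, y = 7 + (9) = 16 -> the recorded entry deviates here
Step 3 is the first one off; corrected, x = 1.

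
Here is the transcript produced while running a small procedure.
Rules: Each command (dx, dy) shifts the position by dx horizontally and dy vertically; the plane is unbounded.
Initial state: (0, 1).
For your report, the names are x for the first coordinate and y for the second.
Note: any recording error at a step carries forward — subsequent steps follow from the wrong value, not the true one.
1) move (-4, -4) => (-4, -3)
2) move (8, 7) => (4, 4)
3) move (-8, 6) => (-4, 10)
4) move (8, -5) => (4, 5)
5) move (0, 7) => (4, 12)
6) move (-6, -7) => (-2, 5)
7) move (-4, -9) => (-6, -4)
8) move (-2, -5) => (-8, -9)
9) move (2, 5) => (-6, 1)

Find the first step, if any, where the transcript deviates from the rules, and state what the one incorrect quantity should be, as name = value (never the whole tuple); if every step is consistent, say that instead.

1. x = 0 + (-4) = -4, y = 1 + (-4) = -3 (agrees with the transcript)
2. x = -4 + (8) = 4, y = -3 + (7) = 4 (exactly as logged)
3. x = 4 + (-8) = -4, y = 4 + (6) = 10 (agrees with the transcript)
4. x = -4 + (8) = 4, y = 10 + (-5) = 5 (verified)
5. x = 4 + (0) = 4, y = 5 + (7) = 12 (confirmed correct)
6. x = 4 + (-6) = -2, y = 12 + (-7) = 5 (verified)
7. x = -2 + (-4) = -6, y = 5 + (-9) = -4 (no discrepancy)
8. x = -6 + (-2) = -8, y = -4 + (-5) = -9 (verified)
9. x = -8 + (2) = -6, y = -9 + (5) = -4 (the entry is off here)
First deviation found at step 9; the corrected entry is y = -4.

step 9, y = -4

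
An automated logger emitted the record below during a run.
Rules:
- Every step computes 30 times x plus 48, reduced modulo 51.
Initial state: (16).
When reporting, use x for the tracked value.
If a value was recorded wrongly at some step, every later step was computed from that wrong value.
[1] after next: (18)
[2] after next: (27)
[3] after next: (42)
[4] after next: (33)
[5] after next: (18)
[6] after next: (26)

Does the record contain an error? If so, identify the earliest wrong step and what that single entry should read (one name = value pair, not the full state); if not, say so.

step 6, x = 27

step 1: x = (30*16 + 48) mod 51 = 18 -> agrees with the record
step 2: x = (30*18 + 48) mod 51 = 27 -> in agreement
step 3: x = (30*27 + 48) mod 51 = 42 -> same as recorded
step 4: x = (30*42 + 48) mod 51 = 33 -> checks out
step 5: x = (30*33 + 48) mod 51 = 18 -> confirmed correct
step 6: x = (30*18 + 48) mod 51 = 27 -> this is not what the record shows
First incorrect step: 6; the correct value is x = 27.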